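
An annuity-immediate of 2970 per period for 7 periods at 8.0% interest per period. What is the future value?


FV = PMT * ((1+i)^n - 1) / i
= 2970 * ((1.08)^7 - 1) / 0.08
= 2970 * (1.713824 - 1) / 0.08
= 26500.726


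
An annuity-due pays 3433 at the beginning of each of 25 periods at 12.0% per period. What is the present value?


PV_due = PMT * (1-(1+i)^(-n))/i * (1+i)
PV_immediate = 26925.4966
PV_due = 26925.4966 * 1.12
= 30156.5562


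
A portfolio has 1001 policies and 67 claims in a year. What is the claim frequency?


frequency = claims / policies
= 67 / 1001
= 0.0669


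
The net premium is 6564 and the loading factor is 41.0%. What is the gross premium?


Gross = net * (1 + loading)
= 6564 * (1 + 0.41)
= 6564 * 1.41
= 9255.24


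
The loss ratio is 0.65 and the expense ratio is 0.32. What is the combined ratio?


Combined ratio = loss ratio + expense ratio
= 0.65 + 0.32
= 0.97


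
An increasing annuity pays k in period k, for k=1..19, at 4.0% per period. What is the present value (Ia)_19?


(Ia)_n = sum_{k=1}^{n} k * v^k, v = 1/(1+i)
v = 0.961538
Sum computed term by term:
(Ia)_19 = 116.0273


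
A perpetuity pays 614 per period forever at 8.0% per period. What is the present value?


PV = PMT / i
= 614 / 0.08
= 7675.0


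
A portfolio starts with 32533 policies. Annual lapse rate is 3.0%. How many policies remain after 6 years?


remaining = initial * (1 - lapse)^years
= 32533 * (1 - 0.03)^6
= 32533 * 0.832972
= 27099.0782


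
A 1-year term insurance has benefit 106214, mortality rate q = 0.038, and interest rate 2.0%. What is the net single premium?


NSP = benefit * q * v
v = 1/(1+i) = 0.980392
NSP = 106214 * 0.038 * 0.980392
= 3956.9922


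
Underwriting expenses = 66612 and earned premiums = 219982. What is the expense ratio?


Expense ratio = expenses / premiums
= 66612 / 219982
= 0.3028


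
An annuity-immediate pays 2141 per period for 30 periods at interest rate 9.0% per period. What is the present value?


PV = PMT * (1 - (1+i)^(-n)) / i
= 2141 * (1 - (1+0.09)^(-30)) / 0.09
= 2141 * (1 - 0.075371) / 0.09
= 2141 * 10.273654
= 21995.8933


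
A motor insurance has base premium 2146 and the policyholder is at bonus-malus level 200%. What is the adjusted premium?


adjusted = base * BM_level / 100
= 2146 * 200 / 100
= 2146 * 2.0
= 4292.0


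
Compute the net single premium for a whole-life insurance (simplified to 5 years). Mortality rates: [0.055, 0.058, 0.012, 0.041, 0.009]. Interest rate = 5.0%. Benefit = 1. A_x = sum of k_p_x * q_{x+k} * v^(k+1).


v = 0.952381
Year 0: k_p_x=1.0, q=0.055, term=0.052381
Year 1: k_p_x=0.945, q=0.058, term=0.049714
Year 2: k_p_x=0.89019, q=0.012, term=0.009228
Year 3: k_p_x=0.879508, q=0.041, term=0.029667
Year 4: k_p_x=0.843448, q=0.009, term=0.005948
A_x = 0.1469


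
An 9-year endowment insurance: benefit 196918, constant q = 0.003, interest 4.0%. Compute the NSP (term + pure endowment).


Term component = 4343.5127
Pure endowment = 9_p_x * v^9 * benefit = 0.973322 * 0.702587 * 196918 = 134660.9851
NSP = 139004.4978


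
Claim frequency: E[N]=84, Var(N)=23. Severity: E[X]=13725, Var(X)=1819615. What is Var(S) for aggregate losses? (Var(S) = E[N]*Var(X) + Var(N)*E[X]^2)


Var(S) = E[N]*Var(X) + Var(N)*E[X]^2
= 84*1819615 + 23*13725^2
= 152847660 + 4332639375
= 4.4855e+09


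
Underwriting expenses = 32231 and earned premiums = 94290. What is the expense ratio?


Expense ratio = expenses / premiums
= 32231 / 94290
= 0.3418


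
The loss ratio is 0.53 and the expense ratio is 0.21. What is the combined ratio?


Combined ratio = loss ratio + expense ratio
= 0.53 + 0.21
= 0.74


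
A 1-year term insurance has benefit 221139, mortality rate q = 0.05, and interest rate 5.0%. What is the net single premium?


NSP = benefit * q * v
v = 1/(1+i) = 0.952381
NSP = 221139 * 0.05 * 0.952381
= 10530.4286


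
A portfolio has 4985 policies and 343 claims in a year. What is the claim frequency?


frequency = claims / policies
= 343 / 4985
= 0.0688


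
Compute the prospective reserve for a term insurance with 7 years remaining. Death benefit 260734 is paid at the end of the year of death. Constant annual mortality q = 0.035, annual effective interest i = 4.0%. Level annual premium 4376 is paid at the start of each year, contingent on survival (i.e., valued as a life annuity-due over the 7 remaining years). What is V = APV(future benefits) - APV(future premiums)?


v = 1/(1+i) = 0.961538
APV(future benefits) per unit = sum_{k=0}^{6} k_p_x * q * v^(k+1) = 0.190313
APV(future benefits) = 260734 * 0.190313 = 49621.1746
Life annuity-due factor ä_{x:7} = sum_{k=0}^{6} k_p_x * v^k = 5.655027
APV(future premiums) = 4376 * 5.655027 = 24746.3973
V = 49621.1746 - 24746.3973
= 24874.7773


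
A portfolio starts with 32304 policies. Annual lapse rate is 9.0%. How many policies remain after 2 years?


remaining = initial * (1 - lapse)^years
= 32304 * (1 - 0.09)^2
= 32304 * 0.8281
= 26750.9424


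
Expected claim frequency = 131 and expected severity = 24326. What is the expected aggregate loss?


E[S] = E[N] * E[X]
= 131 * 24326
= 3.1867e+06


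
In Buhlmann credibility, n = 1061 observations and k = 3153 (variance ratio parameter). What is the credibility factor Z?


Z = n / (n + k)
= 1061 / (1061 + 3153)
= 1061 / 4214
= 0.2518


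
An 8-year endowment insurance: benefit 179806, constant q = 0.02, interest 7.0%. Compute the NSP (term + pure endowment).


Term component = 20172.1624
Pure endowment = 8_p_x * v^8 * benefit = 0.850763 * 0.582009 * 179806 = 89031.269
NSP = 109203.4315


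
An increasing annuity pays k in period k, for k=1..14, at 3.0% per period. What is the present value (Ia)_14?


(Ia)_n = sum_{k=1}^{n} k * v^k, v = 1/(1+i)
v = 0.970874
Sum computed term by term:
(Ia)_14 = 79.3102


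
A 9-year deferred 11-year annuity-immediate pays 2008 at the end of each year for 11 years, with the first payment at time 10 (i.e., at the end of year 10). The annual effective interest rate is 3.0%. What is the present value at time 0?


PV at time 9 of the 11-year annuity-immediate:
a_n = 2008 * (1-(1+0.03)^(-11))/0.03 = 18579.2692
Discount back 9 years to time 0:
PV = 18579.2692 * (1+0.03)^(-9)
= 18579.2692 * 0.766417
= 14239.4628


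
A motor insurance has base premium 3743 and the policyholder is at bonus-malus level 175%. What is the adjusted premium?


adjusted = base * BM_level / 100
= 3743 * 175 / 100
= 3743 * 1.75
= 6550.25


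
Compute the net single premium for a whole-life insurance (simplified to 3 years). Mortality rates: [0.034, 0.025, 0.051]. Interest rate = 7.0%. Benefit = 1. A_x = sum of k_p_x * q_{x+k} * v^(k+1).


v = 0.934579
Year 0: k_p_x=1.0, q=0.034, term=0.031776
Year 1: k_p_x=0.966, q=0.025, term=0.021094
Year 2: k_p_x=0.94185, q=0.051, term=0.03921
A_x = 0.0921


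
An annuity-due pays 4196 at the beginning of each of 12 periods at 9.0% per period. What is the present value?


PV_due = PMT * (1-(1+i)^(-n))/i * (1+i)
PV_immediate = 30046.4033
PV_due = 30046.4033 * 1.09
= 32750.5796


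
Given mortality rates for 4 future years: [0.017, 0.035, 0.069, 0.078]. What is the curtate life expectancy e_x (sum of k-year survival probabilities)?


e_x = sum_{k=1}^{n} k_p_x
k_p_x values:
  1_p_x = 0.983
  2_p_x = 0.948595
  3_p_x = 0.883142
  4_p_x = 0.814257
e_x = 3.629


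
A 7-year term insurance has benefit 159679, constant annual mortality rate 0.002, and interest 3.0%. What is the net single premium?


NSP = benefit * sum_{k=0}^{n-1} k_p_x * q * v^(k+1)
With constant q=0.002, v=0.970874
Sum = 0.012389
NSP = 159679 * 0.012389
= 1978.2601


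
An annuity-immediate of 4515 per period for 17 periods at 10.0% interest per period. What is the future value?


FV = PMT * ((1+i)^n - 1) / i
= 4515 * ((1.1)^17 - 1) / 0.1
= 4515 * (5.05447 - 1) / 0.1
= 183059.3334


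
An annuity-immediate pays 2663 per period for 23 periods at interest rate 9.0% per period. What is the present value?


PV = PMT * (1 - (1+i)^(-n)) / i
= 2663 * (1 - (1+0.09)^(-23)) / 0.09
= 2663 * (1 - 0.137781) / 0.09
= 2663 * 9.580207
= 25512.0908


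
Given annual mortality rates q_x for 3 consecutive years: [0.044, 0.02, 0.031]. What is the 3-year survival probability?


p_k = 1 - q_k for each year
Survival = product of (1 - q_k)
= 0.956 * 0.98 * 0.969
= 0.9078


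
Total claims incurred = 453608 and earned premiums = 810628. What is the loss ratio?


Loss ratio = claims / premiums
= 453608 / 810628
= 0.5596


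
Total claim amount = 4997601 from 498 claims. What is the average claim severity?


severity = total / number
= 4997601 / 498
= 10035.3434


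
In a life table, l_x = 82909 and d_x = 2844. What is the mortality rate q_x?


q_x = d_x / l_x
= 2844 / 82909
= 0.0343


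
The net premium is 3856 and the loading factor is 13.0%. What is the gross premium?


Gross = net * (1 + loading)
= 3856 * (1 + 0.13)
= 3856 * 1.13
= 4357.28


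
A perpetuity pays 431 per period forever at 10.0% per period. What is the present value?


PV = PMT / i
= 431 / 0.1
= 4310.0


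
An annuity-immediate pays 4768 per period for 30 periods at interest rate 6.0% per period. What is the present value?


PV = PMT * (1 - (1+i)^(-n)) / i
= 4768 * (1 - (1+0.06)^(-30)) / 0.06
= 4768 * (1 - 0.17411) / 0.06
= 4768 * 13.764831
= 65630.7149


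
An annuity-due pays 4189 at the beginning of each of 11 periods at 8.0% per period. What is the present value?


PV_due = PMT * (1-(1+i)^(-n))/i * (1+i)
PV_immediate = 29905.1213
PV_due = 29905.1213 * 1.08
= 32297.531


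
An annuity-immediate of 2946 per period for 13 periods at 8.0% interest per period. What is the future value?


FV = PMT * ((1+i)^n - 1) / i
= 2946 * ((1.08)^13 - 1) / 0.08
= 2946 * (2.719624 - 1) / 0.08
= 63325.1437


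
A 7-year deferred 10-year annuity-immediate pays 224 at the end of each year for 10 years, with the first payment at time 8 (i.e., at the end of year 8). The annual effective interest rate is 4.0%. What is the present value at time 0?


PV at time 7 of the 10-year annuity-immediate:
a_n = 224 * (1-(1+0.04)^(-10))/0.04 = 1816.8407
Discount back 7 years to time 0:
PV = 1816.8407 * (1+0.04)^(-7)
= 1816.8407 * 0.759918
= 1380.6496


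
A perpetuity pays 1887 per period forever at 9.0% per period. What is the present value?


PV = PMT / i
= 1887 / 0.09
= 20966.6667


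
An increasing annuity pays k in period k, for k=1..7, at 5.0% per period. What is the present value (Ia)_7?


(Ia)_n = sum_{k=1}^{n} k * v^k, v = 1/(1+i)
v = 0.952381
Sum computed term by term:
(Ia)_7 = 22.0185


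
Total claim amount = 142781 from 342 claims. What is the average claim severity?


severity = total / number
= 142781 / 342
= 417.4883


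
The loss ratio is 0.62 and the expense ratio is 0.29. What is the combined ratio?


Combined ratio = loss ratio + expense ratio
= 0.62 + 0.29
= 0.91


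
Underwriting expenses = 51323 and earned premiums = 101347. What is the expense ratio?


Expense ratio = expenses / premiums
= 51323 / 101347
= 0.5064


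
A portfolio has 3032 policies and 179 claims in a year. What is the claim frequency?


frequency = claims / policies
= 179 / 3032
= 0.059


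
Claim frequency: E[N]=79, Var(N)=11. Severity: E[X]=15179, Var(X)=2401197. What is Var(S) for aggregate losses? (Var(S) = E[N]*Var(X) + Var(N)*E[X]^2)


Var(S) = E[N]*Var(X) + Var(N)*E[X]^2
= 79*2401197 + 11*15179^2
= 189694563 + 2534422451
= 2.7241e+09


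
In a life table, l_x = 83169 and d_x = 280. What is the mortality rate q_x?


q_x = d_x / l_x
= 280 / 83169
= 0.0034


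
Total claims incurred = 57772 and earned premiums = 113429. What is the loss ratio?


Loss ratio = claims / premiums
= 57772 / 113429
= 0.5093


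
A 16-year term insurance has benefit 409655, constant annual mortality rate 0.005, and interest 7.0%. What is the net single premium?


NSP = benefit * sum_{k=0}^{n-1} k_p_x * q * v^(k+1)
With constant q=0.005, v=0.934579
Sum = 0.045825
NSP = 409655 * 0.045825
= 18772.3392


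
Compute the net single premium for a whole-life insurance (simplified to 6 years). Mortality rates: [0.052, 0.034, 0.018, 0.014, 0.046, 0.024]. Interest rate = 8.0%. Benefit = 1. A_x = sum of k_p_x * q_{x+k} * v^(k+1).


v = 0.925926
Year 0: k_p_x=1.0, q=0.052, term=0.048148
Year 1: k_p_x=0.948, q=0.034, term=0.027634
Year 2: k_p_x=0.915768, q=0.018, term=0.013085
Year 3: k_p_x=0.899284, q=0.014, term=0.009254
Year 4: k_p_x=0.886694, q=0.046, term=0.02776
Year 5: k_p_x=0.845906, q=0.024, term=0.012794
A_x = 0.1387


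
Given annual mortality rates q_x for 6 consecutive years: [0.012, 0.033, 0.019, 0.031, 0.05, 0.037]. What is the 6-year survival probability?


p_k = 1 - q_k for each year
Survival = product of (1 - q_k)
= 0.988 * 0.967 * 0.981 * 0.969 * 0.95 * 0.963
= 0.8309


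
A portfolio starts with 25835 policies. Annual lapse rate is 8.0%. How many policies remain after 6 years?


remaining = initial * (1 - lapse)^years
= 25835 * (1 - 0.08)^6
= 25835 * 0.606355
= 15665.1815


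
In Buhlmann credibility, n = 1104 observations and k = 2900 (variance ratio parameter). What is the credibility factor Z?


Z = n / (n + k)
= 1104 / (1104 + 2900)
= 1104 / 4004
= 0.2757


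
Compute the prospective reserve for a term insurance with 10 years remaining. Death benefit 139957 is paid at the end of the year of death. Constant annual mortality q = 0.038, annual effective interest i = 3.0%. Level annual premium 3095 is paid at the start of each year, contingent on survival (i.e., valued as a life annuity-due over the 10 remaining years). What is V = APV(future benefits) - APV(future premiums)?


v = 1/(1+i) = 0.970874
APV(future benefits) per unit = sum_{k=0}^{9} k_p_x * q * v^(k+1) = 0.276561
APV(future benefits) = 139957 * 0.276561 = 38706.6544
Life annuity-due factor ä_{x:10} = sum_{k=0}^{9} k_p_x * v^k = 7.49626
APV(future premiums) = 3095 * 7.49626 = 23200.9245
V = 38706.6544 - 23200.9245
= 15505.7299


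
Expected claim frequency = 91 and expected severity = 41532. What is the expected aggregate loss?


E[S] = E[N] * E[X]
= 91 * 41532
= 3.7794e+06


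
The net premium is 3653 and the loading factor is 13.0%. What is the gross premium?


Gross = net * (1 + loading)
= 3653 * (1 + 0.13)
= 3653 * 1.13
= 4127.89


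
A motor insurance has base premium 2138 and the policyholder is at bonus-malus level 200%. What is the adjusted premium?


adjusted = base * BM_level / 100
= 2138 * 200 / 100
= 2138 * 2.0
= 4276.0


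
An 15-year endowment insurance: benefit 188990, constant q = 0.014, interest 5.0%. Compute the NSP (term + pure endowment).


Term component = 25246.1866
Pure endowment = 15_p_x * v^15 * benefit = 0.809382 * 0.481017 * 188990 = 73578.8614
NSP = 98825.048


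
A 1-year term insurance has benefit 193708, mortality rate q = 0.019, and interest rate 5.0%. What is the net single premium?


NSP = benefit * q * v
v = 1/(1+i) = 0.952381
NSP = 193708 * 0.019 * 0.952381
= 3505.1924


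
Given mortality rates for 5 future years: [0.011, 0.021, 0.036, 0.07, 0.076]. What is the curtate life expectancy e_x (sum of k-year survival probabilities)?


e_x = sum_{k=1}^{n} k_p_x
k_p_x values:
  1_p_x = 0.989
  2_p_x = 0.968231
  3_p_x = 0.933375
  4_p_x = 0.868038
  5_p_x = 0.802068
e_x = 4.5607


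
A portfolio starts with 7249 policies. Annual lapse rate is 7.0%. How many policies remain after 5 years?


remaining = initial * (1 - lapse)^years
= 7249 * (1 - 0.07)^5
= 7249 * 0.695688
= 5043.045


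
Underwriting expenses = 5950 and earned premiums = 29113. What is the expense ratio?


Expense ratio = expenses / premiums
= 5950 / 29113
= 0.2044


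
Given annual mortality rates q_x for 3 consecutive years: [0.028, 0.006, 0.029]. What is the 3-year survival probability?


p_k = 1 - q_k for each year
Survival = product of (1 - q_k)
= 0.972 * 0.994 * 0.971
= 0.9381


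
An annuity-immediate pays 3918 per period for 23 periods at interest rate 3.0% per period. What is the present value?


PV = PMT * (1 - (1+i)^(-n)) / i
= 3918 * (1 - (1+0.03)^(-23)) / 0.03
= 3918 * (1 - 0.506692) / 0.03
= 3918 * 16.443608
= 64426.0577


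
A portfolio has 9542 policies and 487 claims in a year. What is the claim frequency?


frequency = claims / policies
= 487 / 9542
= 0.051


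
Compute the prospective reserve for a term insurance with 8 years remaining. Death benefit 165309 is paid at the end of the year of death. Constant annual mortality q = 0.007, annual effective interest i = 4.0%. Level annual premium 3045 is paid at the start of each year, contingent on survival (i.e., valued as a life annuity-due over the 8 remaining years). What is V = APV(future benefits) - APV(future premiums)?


v = 1/(1+i) = 0.961538
APV(future benefits) per unit = sum_{k=0}^{7} k_p_x * q * v^(k+1) = 0.046057
APV(future benefits) = 165309 * 0.046057 = 7613.6365
Life annuity-due factor ä_{x:8} = sum_{k=0}^{7} k_p_x * v^k = 6.842754
APV(future premiums) = 3045 * 6.842754 = 20836.1865
V = 7613.6365 - 20836.1865
= -13222.55


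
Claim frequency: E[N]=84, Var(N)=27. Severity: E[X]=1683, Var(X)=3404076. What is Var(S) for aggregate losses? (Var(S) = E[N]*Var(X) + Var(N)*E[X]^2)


Var(S) = E[N]*Var(X) + Var(N)*E[X]^2
= 84*3404076 + 27*1683^2
= 285942384 + 76477203
= 3.6242e+08


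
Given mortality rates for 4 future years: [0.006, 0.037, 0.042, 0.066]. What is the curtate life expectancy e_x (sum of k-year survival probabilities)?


e_x = sum_{k=1}^{n} k_p_x
k_p_x values:
  1_p_x = 0.994
  2_p_x = 0.957222
  3_p_x = 0.917019
  4_p_x = 0.856495
e_x = 3.7247


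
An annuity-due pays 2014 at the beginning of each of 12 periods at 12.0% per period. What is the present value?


PV_due = PMT * (1-(1+i)^(-n))/i * (1+i)
PV_immediate = 12475.4697
PV_due = 12475.4697 * 1.12
= 13972.5261


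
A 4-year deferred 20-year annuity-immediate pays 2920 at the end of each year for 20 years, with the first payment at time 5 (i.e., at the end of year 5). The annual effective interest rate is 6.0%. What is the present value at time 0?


PV at time 4 of the 20-year annuity-immediate:
a_n = 2920 * (1-(1+0.06)^(-20))/0.06 = 33492.17
Discount back 4 years to time 0:
PV = 33492.17 * (1+0.06)^(-4)
= 33492.17 * 0.792094
= 26528.9356


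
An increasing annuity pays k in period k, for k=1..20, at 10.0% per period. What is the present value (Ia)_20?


(Ia)_n = sum_{k=1}^{n} k * v^k, v = 1/(1+i)
v = 0.909091
Sum computed term by term:
(Ia)_20 = 63.9205


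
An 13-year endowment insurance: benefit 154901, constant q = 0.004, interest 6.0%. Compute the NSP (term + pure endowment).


Term component = 5372.7798
Pure endowment = 13_p_x * v^13 * benefit = 0.94923 * 0.468839 * 154901 = 68936.5226
NSP = 74309.3025


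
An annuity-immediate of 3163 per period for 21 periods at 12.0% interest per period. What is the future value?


FV = PMT * ((1+i)^n - 1) / i
= 3163 * ((1.12)^21 - 1) / 0.12
= 3163 * (10.803848 - 1) / 0.12
= 258413.1005


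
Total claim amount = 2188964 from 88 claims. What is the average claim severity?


severity = total / number
= 2188964 / 88
= 24874.5909


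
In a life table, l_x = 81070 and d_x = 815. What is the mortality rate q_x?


q_x = d_x / l_x
= 815 / 81070
= 0.0101


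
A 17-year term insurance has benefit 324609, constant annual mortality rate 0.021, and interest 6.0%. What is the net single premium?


NSP = benefit * sum_{k=0}^{n-1} k_p_x * q * v^(k+1)
With constant q=0.021, v=0.943396
Sum = 0.192141
NSP = 324609 * 0.192141
= 62370.7158


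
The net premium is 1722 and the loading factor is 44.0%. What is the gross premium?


Gross = net * (1 + loading)
= 1722 * (1 + 0.44)
= 1722 * 1.44
= 2479.68


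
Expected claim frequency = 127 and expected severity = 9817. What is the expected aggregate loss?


E[S] = E[N] * E[X]
= 127 * 9817
= 1.2468e+06


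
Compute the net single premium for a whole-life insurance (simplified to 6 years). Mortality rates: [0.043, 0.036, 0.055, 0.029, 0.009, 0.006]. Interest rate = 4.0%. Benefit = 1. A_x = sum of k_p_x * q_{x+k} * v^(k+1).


v = 0.961538
Year 0: k_p_x=1.0, q=0.043, term=0.041346
Year 1: k_p_x=0.957, q=0.036, term=0.031853
Year 2: k_p_x=0.922548, q=0.055, term=0.045108
Year 3: k_p_x=0.871808, q=0.029, term=0.021612
Year 4: k_p_x=0.846525, q=0.009, term=0.006262
Year 5: k_p_x=0.838907, q=0.006, term=0.003978
A_x = 0.1502


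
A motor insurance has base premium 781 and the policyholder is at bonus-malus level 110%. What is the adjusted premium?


adjusted = base * BM_level / 100
= 781 * 110 / 100
= 781 * 1.1
= 859.1


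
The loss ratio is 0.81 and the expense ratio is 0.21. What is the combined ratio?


Combined ratio = loss ratio + expense ratio
= 0.81 + 0.21
= 1.02


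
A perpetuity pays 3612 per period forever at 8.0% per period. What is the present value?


PV = PMT / i
= 3612 / 0.08
= 45150.0


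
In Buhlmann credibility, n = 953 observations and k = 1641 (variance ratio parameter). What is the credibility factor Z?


Z = n / (n + k)
= 953 / (953 + 1641)
= 953 / 2594
= 0.3674


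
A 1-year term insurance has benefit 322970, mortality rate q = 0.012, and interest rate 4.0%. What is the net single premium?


NSP = benefit * q * v
v = 1/(1+i) = 0.961538
NSP = 322970 * 0.012 * 0.961538
= 3726.5769


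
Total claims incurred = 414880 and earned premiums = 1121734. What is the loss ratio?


Loss ratio = claims / premiums
= 414880 / 1121734
= 0.3699


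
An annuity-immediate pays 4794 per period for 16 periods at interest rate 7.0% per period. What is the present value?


PV = PMT * (1 - (1+i)^(-n)) / i
= 4794 * (1 - (1+0.07)^(-16)) / 0.07
= 4794 * (1 - 0.338735) / 0.07
= 4794 * 9.446649
= 45287.2334


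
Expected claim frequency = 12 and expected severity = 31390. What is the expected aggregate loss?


E[S] = E[N] * E[X]
= 12 * 31390
= 376680


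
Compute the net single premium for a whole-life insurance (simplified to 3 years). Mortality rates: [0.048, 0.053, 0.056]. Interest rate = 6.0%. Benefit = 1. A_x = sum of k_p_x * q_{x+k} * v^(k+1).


v = 0.943396
Year 0: k_p_x=1.0, q=0.048, term=0.045283
Year 1: k_p_x=0.952, q=0.053, term=0.044906
Year 2: k_p_x=0.901544, q=0.056, term=0.042389
A_x = 0.1326


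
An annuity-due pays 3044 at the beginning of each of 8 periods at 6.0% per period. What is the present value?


PV_due = PMT * (1-(1+i)^(-n))/i * (1+i)
PV_immediate = 18902.6124
PV_due = 18902.6124 * 1.06
= 20036.7691


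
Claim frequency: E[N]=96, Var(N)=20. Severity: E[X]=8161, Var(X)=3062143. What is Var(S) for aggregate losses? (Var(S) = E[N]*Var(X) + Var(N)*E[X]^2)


Var(S) = E[N]*Var(X) + Var(N)*E[X]^2
= 96*3062143 + 20*8161^2
= 293965728 + 1332038420
= 1.6260e+09


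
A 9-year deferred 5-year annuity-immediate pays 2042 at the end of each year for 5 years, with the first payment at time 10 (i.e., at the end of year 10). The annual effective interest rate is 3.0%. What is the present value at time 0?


PV at time 9 of the 5-year annuity-immediate:
a_n = 2042 * (1-(1+0.03)^(-5))/0.03 = 9351.7621
Discount back 9 years to time 0:
PV = 9351.7621 * (1+0.03)^(-9)
= 9351.7621 * 0.766417
= 7167.3469


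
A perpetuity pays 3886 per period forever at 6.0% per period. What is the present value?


PV = PMT / i
= 3886 / 0.06
= 64766.6667


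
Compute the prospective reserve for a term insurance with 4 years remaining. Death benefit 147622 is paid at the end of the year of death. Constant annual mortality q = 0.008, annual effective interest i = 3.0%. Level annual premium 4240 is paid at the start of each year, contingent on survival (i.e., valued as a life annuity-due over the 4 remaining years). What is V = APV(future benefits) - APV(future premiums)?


v = 1/(1+i) = 0.970874
APV(future benefits) per unit = sum_{k=0}^{3} k_p_x * q * v^(k+1) = 0.029391
APV(future benefits) = 147622 * 0.029391 = 4338.6937
Life annuity-due factor ä_{x:4} = sum_{k=0}^{3} k_p_x * v^k = 3.784035
APV(future premiums) = 4240 * 3.784035 = 16044.3084
V = 4338.6937 - 16044.3084
= -11705.6147


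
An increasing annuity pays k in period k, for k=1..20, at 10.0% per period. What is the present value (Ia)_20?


(Ia)_n = sum_{k=1}^{n} k * v^k, v = 1/(1+i)
v = 0.909091
Sum computed term by term:
(Ia)_20 = 63.9205


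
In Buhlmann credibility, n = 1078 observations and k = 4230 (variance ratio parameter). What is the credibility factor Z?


Z = n / (n + k)
= 1078 / (1078 + 4230)
= 1078 / 5308
= 0.2031


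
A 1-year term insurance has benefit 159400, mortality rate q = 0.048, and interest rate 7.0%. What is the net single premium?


NSP = benefit * q * v
v = 1/(1+i) = 0.934579
NSP = 159400 * 0.048 * 0.934579
= 7150.6542


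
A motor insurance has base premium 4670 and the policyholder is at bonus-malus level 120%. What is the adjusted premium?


adjusted = base * BM_level / 100
= 4670 * 120 / 100
= 4670 * 1.2
= 5604.0


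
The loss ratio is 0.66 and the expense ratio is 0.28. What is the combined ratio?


Combined ratio = loss ratio + expense ratio
= 0.66 + 0.28
= 0.94


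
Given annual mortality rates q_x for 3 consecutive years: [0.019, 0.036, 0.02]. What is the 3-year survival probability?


p_k = 1 - q_k for each year
Survival = product of (1 - q_k)
= 0.981 * 0.964 * 0.98
= 0.9268


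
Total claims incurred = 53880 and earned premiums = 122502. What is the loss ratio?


Loss ratio = claims / premiums
= 53880 / 122502
= 0.4398


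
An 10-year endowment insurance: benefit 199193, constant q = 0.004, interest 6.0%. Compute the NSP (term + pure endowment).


Term component = 5770.9104
Pure endowment = 10_p_x * v^10 * benefit = 0.960712 * 0.558395 * 199193 = 106858.4337
NSP = 112629.3441


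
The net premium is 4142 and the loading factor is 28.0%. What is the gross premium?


Gross = net * (1 + loading)
= 4142 * (1 + 0.28)
= 4142 * 1.28
= 5301.76


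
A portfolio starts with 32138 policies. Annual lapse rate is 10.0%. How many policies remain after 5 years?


remaining = initial * (1 - lapse)^years
= 32138 * (1 - 0.1)^5
= 32138 * 0.59049
= 18977.1676


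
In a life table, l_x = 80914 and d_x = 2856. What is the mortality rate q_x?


q_x = d_x / l_x
= 2856 / 80914
= 0.0353


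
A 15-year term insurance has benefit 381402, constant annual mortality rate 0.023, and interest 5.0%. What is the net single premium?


NSP = benefit * sum_{k=0}^{n-1} k_p_x * q * v^(k+1)
With constant q=0.023, v=0.952381
Sum = 0.208167
NSP = 381402 * 0.208167
= 79395.2938


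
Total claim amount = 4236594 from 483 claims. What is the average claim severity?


severity = total / number
= 4236594 / 483
= 8771.4161


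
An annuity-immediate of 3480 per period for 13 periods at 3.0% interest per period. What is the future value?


FV = PMT * ((1+i)^n - 1) / i
= 3480 * ((1.03)^13 - 1) / 0.03
= 3480 * (1.468534 - 1) / 0.03
= 54349.9108


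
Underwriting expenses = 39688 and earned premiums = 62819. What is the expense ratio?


Expense ratio = expenses / premiums
= 39688 / 62819
= 0.6318


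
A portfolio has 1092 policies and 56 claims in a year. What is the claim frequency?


frequency = claims / policies
= 56 / 1092
= 0.0513


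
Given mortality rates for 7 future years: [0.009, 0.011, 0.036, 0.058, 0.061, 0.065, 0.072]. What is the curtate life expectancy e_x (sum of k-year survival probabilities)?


e_x = sum_{k=1}^{n} k_p_x
k_p_x values:
  1_p_x = 0.991
  2_p_x = 0.980099
  3_p_x = 0.944815
  4_p_x = 0.890016
  5_p_x = 0.835725
  6_p_x = 0.781403
  7_p_x = 0.725142
e_x = 6.1482


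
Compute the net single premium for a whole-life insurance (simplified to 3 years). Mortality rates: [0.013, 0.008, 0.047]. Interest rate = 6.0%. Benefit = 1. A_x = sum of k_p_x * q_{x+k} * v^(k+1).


v = 0.943396
Year 0: k_p_x=1.0, q=0.013, term=0.012264
Year 1: k_p_x=0.987, q=0.008, term=0.007027
Year 2: k_p_x=0.979104, q=0.047, term=0.038638
A_x = 0.0579


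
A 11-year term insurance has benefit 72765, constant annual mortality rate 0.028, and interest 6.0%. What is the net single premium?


NSP = benefit * sum_{k=0}^{n-1} k_p_x * q * v^(k+1)
With constant q=0.028, v=0.943396
Sum = 0.19554
NSP = 72765 * 0.19554
= 14228.444


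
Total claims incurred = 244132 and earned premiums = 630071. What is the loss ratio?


Loss ratio = claims / premiums
= 244132 / 630071
= 0.3875


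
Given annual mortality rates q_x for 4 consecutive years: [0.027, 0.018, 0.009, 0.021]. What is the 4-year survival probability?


p_k = 1 - q_k for each year
Survival = product of (1 - q_k)
= 0.973 * 0.982 * 0.991 * 0.979
= 0.927


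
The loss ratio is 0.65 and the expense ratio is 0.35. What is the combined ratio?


Combined ratio = loss ratio + expense ratio
= 0.65 + 0.35
= 1.0


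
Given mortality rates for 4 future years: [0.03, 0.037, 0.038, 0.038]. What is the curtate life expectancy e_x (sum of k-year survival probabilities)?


e_x = sum_{k=1}^{n} k_p_x
k_p_x values:
  1_p_x = 0.97
  2_p_x = 0.93411
  3_p_x = 0.898614
  4_p_x = 0.864466
e_x = 3.6672


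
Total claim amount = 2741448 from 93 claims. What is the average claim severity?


severity = total / number
= 2741448 / 93
= 29477.9355


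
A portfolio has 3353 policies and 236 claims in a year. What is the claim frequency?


frequency = claims / policies
= 236 / 3353
= 0.0704


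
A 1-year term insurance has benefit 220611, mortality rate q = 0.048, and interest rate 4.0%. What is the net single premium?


NSP = benefit * q * v
v = 1/(1+i) = 0.961538
NSP = 220611 * 0.048 * 0.961538
= 10182.0462


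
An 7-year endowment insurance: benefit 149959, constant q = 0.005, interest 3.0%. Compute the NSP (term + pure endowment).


Term component = 4604.6701
Pure endowment = 7_p_x * v^7 * benefit = 0.965521 * 0.813092 * 149959 = 117726.309
NSP = 122330.9791


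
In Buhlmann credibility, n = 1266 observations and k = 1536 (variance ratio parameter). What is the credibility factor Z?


Z = n / (n + k)
= 1266 / (1266 + 1536)
= 1266 / 2802
= 0.4518


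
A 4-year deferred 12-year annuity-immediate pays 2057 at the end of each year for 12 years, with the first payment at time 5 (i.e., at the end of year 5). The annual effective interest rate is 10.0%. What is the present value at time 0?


PV at time 4 of the 12-year annuity-immediate:
a_n = 2057 * (1-(1+0.1)^(-12))/0.1 = 14015.7641
Discount back 4 years to time 0:
PV = 14015.7641 * (1+0.1)^(-4)
= 14015.7641 * 0.683013
= 9572.9555


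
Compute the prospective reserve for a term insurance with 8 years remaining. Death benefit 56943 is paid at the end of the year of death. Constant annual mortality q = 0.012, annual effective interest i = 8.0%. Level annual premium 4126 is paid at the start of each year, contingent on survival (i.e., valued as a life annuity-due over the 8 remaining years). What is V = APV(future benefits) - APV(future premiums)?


v = 1/(1+i) = 0.925926
APV(future benefits) per unit = sum_{k=0}^{7} k_p_x * q * v^(k+1) = 0.066453
APV(future benefits) = 56943 * 0.066453 = 3784.0114
Life annuity-due factor ä_{x:8} = sum_{k=0}^{7} k_p_x * v^k = 5.980736
APV(future premiums) = 4126 * 5.980736 = 24676.515
V = 3784.0114 - 24676.515
= -20892.5036


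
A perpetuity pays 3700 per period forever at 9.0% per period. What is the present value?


PV = PMT / i
= 3700 / 0.09
= 41111.1111


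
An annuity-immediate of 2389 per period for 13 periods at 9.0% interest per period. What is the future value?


FV = PMT * ((1+i)^n - 1) / i
= 2389 * ((1.09)^13 - 1) / 0.09
= 2389 * (3.065805 - 1) / 0.09
= 54835.6358


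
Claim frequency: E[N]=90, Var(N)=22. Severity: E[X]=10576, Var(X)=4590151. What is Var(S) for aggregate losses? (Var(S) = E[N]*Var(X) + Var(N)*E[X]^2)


Var(S) = E[N]*Var(X) + Var(N)*E[X]^2
= 90*4590151 + 22*10576^2
= 413113590 + 2460739072
= 2.8739e+09


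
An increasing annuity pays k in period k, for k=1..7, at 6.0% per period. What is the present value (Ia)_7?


(Ia)_n = sum_{k=1}^{n} k * v^k, v = 1/(1+i)
v = 0.943396
Sum computed term by term:
(Ia)_7 = 21.0321


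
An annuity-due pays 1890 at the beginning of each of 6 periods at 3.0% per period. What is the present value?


PV_due = PMT * (1-(1+i)^(-n))/i * (1+i)
PV_immediate = 10238.4918
PV_due = 10238.4918 * 1.03
= 10545.6466


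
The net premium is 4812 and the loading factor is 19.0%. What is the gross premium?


Gross = net * (1 + loading)
= 4812 * (1 + 0.19)
= 4812 * 1.19
= 5726.28


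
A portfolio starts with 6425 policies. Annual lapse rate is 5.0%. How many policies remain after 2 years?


remaining = initial * (1 - lapse)^years
= 6425 * (1 - 0.05)^2
= 6425 * 0.9025
= 5798.5625


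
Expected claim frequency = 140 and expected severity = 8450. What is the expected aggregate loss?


E[S] = E[N] * E[X]
= 140 * 8450
= 1.1830e+06


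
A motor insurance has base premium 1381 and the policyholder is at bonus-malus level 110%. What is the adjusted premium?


adjusted = base * BM_level / 100
= 1381 * 110 / 100
= 1381 * 1.1
= 1519.1


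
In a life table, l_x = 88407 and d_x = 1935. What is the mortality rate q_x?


q_x = d_x / l_x
= 1935 / 88407
= 0.0219


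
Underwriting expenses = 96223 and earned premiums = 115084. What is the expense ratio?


Expense ratio = expenses / premiums
= 96223 / 115084
= 0.8361


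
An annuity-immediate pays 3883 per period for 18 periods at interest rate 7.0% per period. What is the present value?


PV = PMT * (1 - (1+i)^(-n)) / i
= 3883 * (1 - (1+0.07)^(-18)) / 0.07
= 3883 * (1 - 0.295864) / 0.07
= 3883 * 10.059087
= 39059.4345


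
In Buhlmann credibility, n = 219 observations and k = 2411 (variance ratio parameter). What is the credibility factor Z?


Z = n / (n + k)
= 219 / (219 + 2411)
= 219 / 2630
= 0.0833


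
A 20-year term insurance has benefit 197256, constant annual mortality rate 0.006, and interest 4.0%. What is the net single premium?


NSP = benefit * sum_{k=0}^{n-1} k_p_x * q * v^(k+1)
With constant q=0.006, v=0.961538
Sum = 0.077657
NSP = 197256 * 0.077657
= 15318.2329


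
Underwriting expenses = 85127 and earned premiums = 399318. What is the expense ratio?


Expense ratio = expenses / premiums
= 85127 / 399318
= 0.2132


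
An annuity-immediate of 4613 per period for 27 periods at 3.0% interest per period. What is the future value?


FV = PMT * ((1+i)^n - 1) / i
= 4613 * ((1.03)^27 - 1) / 0.03
= 4613 * (2.221289 - 1) / 0.03
= 187793.5394


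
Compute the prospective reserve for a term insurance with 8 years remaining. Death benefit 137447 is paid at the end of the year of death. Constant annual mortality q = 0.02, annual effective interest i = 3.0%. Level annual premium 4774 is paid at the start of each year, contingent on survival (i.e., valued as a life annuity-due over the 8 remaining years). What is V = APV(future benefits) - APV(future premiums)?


v = 1/(1+i) = 0.970874
APV(future benefits) per unit = sum_{k=0}^{7} k_p_x * q * v^(k+1) = 0.13136
APV(future benefits) = 137447 * 0.13136 = 18055.0277
Life annuity-due factor ä_{x:8} = sum_{k=0}^{7} k_p_x * v^k = 6.765036
APV(future premiums) = 4774 * 6.765036 = 32296.2826
V = 18055.0277 - 32296.2826
= -14241.255


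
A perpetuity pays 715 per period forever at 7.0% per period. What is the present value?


PV = PMT / i
= 715 / 0.07
= 10214.2857


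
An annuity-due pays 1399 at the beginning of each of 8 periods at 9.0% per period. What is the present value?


PV_due = PMT * (1-(1+i)^(-n))/i * (1+i)
PV_immediate = 7743.2119
PV_due = 7743.2119 * 1.09
= 8440.101


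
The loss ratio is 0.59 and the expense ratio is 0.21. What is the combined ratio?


Combined ratio = loss ratio + expense ratio
= 0.59 + 0.21
= 0.8


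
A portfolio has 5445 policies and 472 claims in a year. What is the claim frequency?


frequency = claims / policies
= 472 / 5445
= 0.0867


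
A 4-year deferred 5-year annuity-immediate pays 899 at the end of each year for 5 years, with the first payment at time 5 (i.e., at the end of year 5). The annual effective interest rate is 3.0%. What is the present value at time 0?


PV at time 4 of the 5-year annuity-immediate:
a_n = 899 * (1-(1+0.03)^(-5))/0.03 = 4117.1568
Discount back 4 years to time 0:
PV = 4117.1568 * (1+0.03)^(-4)
= 4117.1568 * 0.888487
= 3658.0405


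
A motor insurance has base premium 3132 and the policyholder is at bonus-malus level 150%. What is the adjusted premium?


adjusted = base * BM_level / 100
= 3132 * 150 / 100
= 3132 * 1.5
= 4698.0


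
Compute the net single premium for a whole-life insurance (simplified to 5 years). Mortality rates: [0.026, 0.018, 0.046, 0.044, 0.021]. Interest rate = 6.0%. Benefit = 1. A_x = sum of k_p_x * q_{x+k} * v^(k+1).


v = 0.943396
Year 0: k_p_x=1.0, q=0.026, term=0.024528
Year 1: k_p_x=0.974, q=0.018, term=0.015603
Year 2: k_p_x=0.956468, q=0.046, term=0.036941
Year 3: k_p_x=0.91247, q=0.044, term=0.031802
Year 4: k_p_x=0.872322, q=0.021, term=0.013689
A_x = 0.1226


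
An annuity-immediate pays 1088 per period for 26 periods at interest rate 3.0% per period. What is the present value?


PV = PMT * (1 - (1+i)^(-n)) / i
= 1088 * (1 - (1+0.03)^(-26)) / 0.03
= 1088 * (1 - 0.463695) / 0.03
= 1088 * 17.876842
= 19450.0046


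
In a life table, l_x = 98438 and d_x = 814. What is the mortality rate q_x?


q_x = d_x / l_x
= 814 / 98438
= 0.0083


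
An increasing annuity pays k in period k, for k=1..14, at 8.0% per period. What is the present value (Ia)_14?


(Ia)_n = sum_{k=1}^{n} k * v^k, v = 1/(1+i)
v = 0.925926
Sum computed term by term:
(Ia)_14 = 51.7165


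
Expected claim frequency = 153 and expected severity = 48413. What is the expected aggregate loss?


E[S] = E[N] * E[X]
= 153 * 48413
= 7.4072e+06


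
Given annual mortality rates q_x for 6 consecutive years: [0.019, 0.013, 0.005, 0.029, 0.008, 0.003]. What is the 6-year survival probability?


p_k = 1 - q_k for each year
Survival = product of (1 - q_k)
= 0.981 * 0.987 * 0.995 * 0.971 * 0.992 * 0.997
= 0.9252


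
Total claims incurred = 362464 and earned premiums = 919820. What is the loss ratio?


Loss ratio = claims / premiums
= 362464 / 919820
= 0.3941


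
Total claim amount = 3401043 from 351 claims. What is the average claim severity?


severity = total / number
= 3401043 / 351
= 9689.5812


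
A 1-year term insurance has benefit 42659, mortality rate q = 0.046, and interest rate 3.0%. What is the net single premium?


NSP = benefit * q * v
v = 1/(1+i) = 0.970874
NSP = 42659 * 0.046 * 0.970874
= 1905.1592


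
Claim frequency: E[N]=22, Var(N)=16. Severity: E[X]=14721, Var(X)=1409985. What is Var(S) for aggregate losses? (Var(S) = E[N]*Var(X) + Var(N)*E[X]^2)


Var(S) = E[N]*Var(X) + Var(N)*E[X]^2
= 22*1409985 + 16*14721^2
= 31019670 + 3467325456
= 3.4983e+09


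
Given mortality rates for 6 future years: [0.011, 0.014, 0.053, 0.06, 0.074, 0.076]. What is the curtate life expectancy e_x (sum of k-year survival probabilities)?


e_x = sum_{k=1}^{n} k_p_x
k_p_x values:
  1_p_x = 0.989
  2_p_x = 0.975154
  3_p_x = 0.923471
  4_p_x = 0.868063
  5_p_x = 0.803826
  6_p_x = 0.742735
e_x = 5.3022


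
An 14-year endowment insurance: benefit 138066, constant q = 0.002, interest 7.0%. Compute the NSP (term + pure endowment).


Term component = 2388.9315
Pure endowment = 14_p_x * v^14 * benefit = 0.972361 * 0.387817 * 138066 = 52064.4678
NSP = 54453.3992


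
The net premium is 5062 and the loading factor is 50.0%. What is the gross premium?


Gross = net * (1 + loading)
= 5062 * (1 + 0.5)
= 5062 * 1.5
= 7593.0
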